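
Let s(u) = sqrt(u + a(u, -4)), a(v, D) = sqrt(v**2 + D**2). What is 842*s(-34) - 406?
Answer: -406 + 842*sqrt(-34 + 2*sqrt(293)) ≈ 1.7276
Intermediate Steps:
a(v, D) = sqrt(D**2 + v**2)
s(u) = sqrt(u + sqrt(16 + u**2)) (s(u) = sqrt(u + sqrt((-4)**2 + u**2)) = sqrt(u + sqrt(16 + u**2)))
842*s(-34) - 406 = 842*sqrt(-34 + sqrt(16 + (-34)**2)) - 406 = 842*sqrt(-34 + sqrt(16 + 1156)) - 406 = 842*sqrt(-34 + sqrt(1172)) - 406 = 842*sqrt(-34 + 2*sqrt(293)) - 406 = -406 + 842*sqrt(-34 + 2*sqrt(293))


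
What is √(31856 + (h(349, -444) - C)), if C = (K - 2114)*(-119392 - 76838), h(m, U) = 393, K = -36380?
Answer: I*√7553645371 ≈ 86912.0*I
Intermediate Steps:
C = 7553677620 (C = (-36380 - 2114)*(-119392 - 76838) = -38494*(-196230) = 7553677620)
√(31856 + (h(349, -444) - C)) = √(31856 + (393 - 1*7553677620)) = √(31856 + (393 - 7553677620)) = √(31856 - 7553677227) = √(-7553645371) = I*√7553645371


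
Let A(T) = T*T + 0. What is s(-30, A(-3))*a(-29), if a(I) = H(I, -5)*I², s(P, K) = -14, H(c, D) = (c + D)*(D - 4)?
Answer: -3602844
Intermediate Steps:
H(c, D) = (-4 + D)*(D + c) (H(c, D) = (D + c)*(-4 + D) = (-4 + D)*(D + c))
A(T) = T² (A(T) = T² + 0 = T²)
a(I) = I²*(45 - 9*I) (a(I) = ((-5)² - 4*(-5) - 4*I - 5*I)*I² = (25 + 20 - 4*I - 5*I)*I² = (45 - 9*I)*I² = I²*(45 - 9*I))
s(-30, A(-3))*a(-29) = -126*(-29)²*(5 - 1*(-29)) = -126*841*(5 + 29) = -126*841*34 = -14*257346 = -3602844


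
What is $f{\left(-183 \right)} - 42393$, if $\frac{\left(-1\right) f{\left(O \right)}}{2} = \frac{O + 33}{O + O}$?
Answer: $- \frac{2586023}{61} \approx -42394.0$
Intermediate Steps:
$f{\left(O \right)} = - \frac{33 + O}{O}$ ($f{\left(O \right)} = - 2 \frac{O + 33}{O + O} = - 2 \frac{33 + O}{2 O} = - \frac{33 + O}{O}$)
$f{\left(-183 \right)} - 42393 = \frac{-33 - -183}{-183} - 42393 = - \frac{-33 + 183}{183} - 42393 = \left(- \frac{1}{183}\right) 150 - 42393 = - \frac{50}{61} - 42393 = - \frac{2586023}{61}$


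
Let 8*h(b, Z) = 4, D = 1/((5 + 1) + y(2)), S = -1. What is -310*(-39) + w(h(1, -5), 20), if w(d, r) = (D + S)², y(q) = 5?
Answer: 1462990/121 ≈ 12091.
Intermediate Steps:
D = 1/11 (D = 1/((5 + 1) + 5) = 1/(6 + 5) = 1/11 ≈ 0.090909)
h(b, Z) = ½ (h(b, Z) = (⅛)*4 = ½)
w(d, r) = 100/121 (w(d, r) = (1/11 - 1)² = (-10/11)² = 100/121)
-310*(-39) + w(h(1, -5), 20) = -310*(-39) + 100/121 = 12090 + 100/121 = 1462990/121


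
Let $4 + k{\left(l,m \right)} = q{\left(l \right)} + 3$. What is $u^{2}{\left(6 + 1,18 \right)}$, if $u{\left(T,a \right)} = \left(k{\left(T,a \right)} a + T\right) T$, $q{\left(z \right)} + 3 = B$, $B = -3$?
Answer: $693889$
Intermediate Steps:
$q{\left(z \right)} = -6$ ($q{\left(z \right)} = -3 - 3 = -6$)
$k{\left(l,m \right)} = -7$ ($k{\left(l,m \right)} = -4 + \left(-6 + 3\right) = -4 - 3 = -7$)
$u{\left(T,a \right)} = T \left(T - 7 a\right)$ ($u{\left(T,a \right)} = \left(- 7 a + T\right) T = \left(T - 7 a\right) T = T \left(T - 7 a\right)$)
$u^{2}{\left(6 + 1,18 \right)} = \left(\left(6 + 1\right) \left(\left(6 + 1\right) - 126\right)\right)^{2} = \left(7 \left(7 - 126\right)\right)^{2} = \left(7 \left(-119\right)\right)^{2} = \left(-833\right)^{2} = 693889$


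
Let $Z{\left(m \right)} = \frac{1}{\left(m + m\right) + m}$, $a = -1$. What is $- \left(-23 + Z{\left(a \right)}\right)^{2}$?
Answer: $- \frac{4900}{9} \approx -544.44$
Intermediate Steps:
$Z{\left(m \right)} = \frac{1}{3 m}$ ($Z{\left(m \right)} = \frac{1}{2 m + m} = \frac{1}{3 m}$)
$- \left(-23 + Z{\left(a \right)}\right)^{2} = - \left(-23 + \frac{1}{3 \left(-1\right)}\right)^{2} = - \left(-23 + \frac{1}{3} \left(-1\right)\right)^{2} = - \left(-23 - \frac{1}{3}\right)^{2} = - \left(- \frac{70}{3}\right)^{2} = \left(-1\right) \frac{4900}{9} = - \frac{4900}{9}$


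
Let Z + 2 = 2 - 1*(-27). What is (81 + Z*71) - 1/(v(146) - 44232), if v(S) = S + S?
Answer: 87792121/43940 ≈ 1998.0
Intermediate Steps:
Z = 27 (Z = -2 + (2 - 1*(-27)) = -2 + (2 + 27) = -2 + 29 = 27)
v(S) = 2*S
(81 + Z*71) - 1/(v(146) - 44232) = (81 + 27*71) - 1/(2*146 - 44232) = (81 + 1917) - 1/(292 - 44232) = 1998 - 1/(-43940) = 1998 - 1*(-1/43940) = 1998 + 1/43940 = 87792121/43940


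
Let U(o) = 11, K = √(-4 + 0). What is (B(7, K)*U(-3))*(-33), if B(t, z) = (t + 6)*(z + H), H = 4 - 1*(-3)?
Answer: -33033 - 9438*I ≈ -33033.0 - 9438.0*I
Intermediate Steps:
H = 7 (H = 4 + 3 = 7)
K = 2*I (K = √(-4) = 2*I ≈ 2.0*I)
B(t, z) = (6 + t)*(7 + z) (B(t, z) = (t + 6)*(z + 7) = (6 + t)*(7 + z))
(B(7, K)*U(-3))*(-33) = ((42 + 6*(2*I) + 7*7 + 7*(2*I))*11)*(-33) = ((42 + 12*I + 49 + 14*I)*11)*(-33) = ((91 + 26*I)*11)*(-33) = (1001 + 286*I)*(-33) = -33033 - 9438*I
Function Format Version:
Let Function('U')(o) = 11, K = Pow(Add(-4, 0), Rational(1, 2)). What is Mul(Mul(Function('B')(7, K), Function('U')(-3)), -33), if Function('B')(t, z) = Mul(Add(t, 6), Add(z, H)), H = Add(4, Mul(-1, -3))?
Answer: Add(-33033, Mul(-9438, I)) ≈ Add(-33033., Mul(-9438.0, I))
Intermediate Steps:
H = 7 (H = Add(4, 3) = 7)
K = Mul(2, I) (K = Pow(-4, Rational(1, 2)) = Mul(2, I) ≈ Mul(2.0000, I))
Function('B')(t, z) = Mul(Add(6, t), Add(7, z)) (Function('B')(t, z) = Mul(Add(t, 6), Add(z, 7)) = Mul(Add(6, t), Add(7, z)))
Mul(Mul(Function('B')(7, K), Function('U')(-3)), -33) = Mul(Mul(Add(42, Mul(6, Mul(2, I)), Mul(7, 7), Mul(7, Mul(2, I))), 11), -33) = Mul(Mul(Add(42, Mul(12, I), 49, Mul(14, I)), 11), -33) = Mul(Mul(Add(91, Mul(26, I)), 11), -33) = Mul(Add(1001, Mul(286, I)), -33) = Add(-33033, Mul(-9438, I))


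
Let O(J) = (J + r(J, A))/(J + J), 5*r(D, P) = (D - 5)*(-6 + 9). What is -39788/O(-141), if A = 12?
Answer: -18700360/381 ≈ -49082.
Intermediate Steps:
r(D, P) = -3 + 3*D/5 (r(D, P) = ((D - 5)*(-6 + 9))/5 = ((-5 + D)*3)/5 = (-15 + 3*D)/5 = -3 + 3*D/5)
O(J) = (-3 + 8*J/5)/(2*J) (O(J) = (J + (-3 + 3*J/5))/(J + J) = (-3 + 8*J/5)/((2*J)) = (-3 + 8*J/5)*(1/(2*J)) = (-3 + 8*J/5)/(2*J))
-39788/O(-141) = -39788*(-1410/(-15 + 8*(-141))) = -39788*(-1410/(-15 - 1128)) = -39788/((⅒)*(-1/141)*(-1143)) = -39788/381/470 = -39788*470/381 = -18700360/381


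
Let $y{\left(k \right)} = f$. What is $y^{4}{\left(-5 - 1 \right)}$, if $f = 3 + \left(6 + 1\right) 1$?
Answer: $10000$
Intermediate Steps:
$f = 10$ ($f = 3 + 7 \cdot 1 = 3 + 7 = 10$)
$y{\left(k \right)} = 10$
$y^{4}{\left(-5 - 1 \right)} = 10^{4} = 10000$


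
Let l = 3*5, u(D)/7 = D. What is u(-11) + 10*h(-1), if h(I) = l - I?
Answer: 83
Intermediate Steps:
u(D) = 7*D
l = 15
h(I) = 15 - I
u(-11) + 10*h(-1) = 7*(-11) + 10*(15 - 1*(-1)) = -77 + 10*(15 + 1) = -77 + 10*16 = -77 + 160 = 83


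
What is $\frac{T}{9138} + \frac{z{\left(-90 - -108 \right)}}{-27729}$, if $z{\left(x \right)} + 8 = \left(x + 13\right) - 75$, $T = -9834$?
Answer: $- \frac{3489895}{3248559} \approx -1.0743$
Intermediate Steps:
$z{\left(x \right)} = -70 + x$ ($z{\left(x \right)} = -8 + \left(\left(x + 13\right) - 75\right) = -8 + \left(\left(13 + x\right) - 75\right) = -8 + \left(-62 + x\right) = -70 + x$)
$\frac{T}{9138} + \frac{z{\left(-90 - -108 \right)}}{-27729} = - \frac{9834}{9138} + \frac{-70 - -18}{-27729} = \left(-9834\right) \frac{1}{9138} + \left(-70 + \left(-90 + 108\right)\right) \left(- \frac{1}{27729}\right) = - \frac{1639}{1523} + \left(-70 + 18\right) \left(- \frac{1}{27729}\right) = - \frac{1639}{1523} - - \frac{4}{2133} = - \frac{1639}{1523} + \frac{4}{2133} = - \frac{3489895}{3248559}$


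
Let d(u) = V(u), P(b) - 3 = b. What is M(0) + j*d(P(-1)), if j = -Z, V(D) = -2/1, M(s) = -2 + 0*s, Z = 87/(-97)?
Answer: -368/97 ≈ -3.7938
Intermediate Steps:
Z = -87/97 (Z = 87*(-1/97) = -87/97 ≈ -0.89691)
P(b) = 3 + b
M(s) = -2 (M(s) = -2 + 0 = -2)
V(D) = -2 (V(D) = -2*1 = -2)
j = 87/97 (j = -1*(-87/97) = 87/97 ≈ 0.89691)
d(u) = -2
M(0) + j*d(P(-1)) = -2 + (87/97)*(-2) = -2 - 174/97 = -368/97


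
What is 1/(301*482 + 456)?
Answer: 1/145538 ≈ 6.8711e-6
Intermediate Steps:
1/(301*482 + 456) = 1/(145082 + 456) = 1/145538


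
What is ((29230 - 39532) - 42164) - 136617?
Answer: -189083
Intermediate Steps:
((29230 - 39532) - 42164) - 136617 = (-10302 - 42164) - 136617 = -52466 - 136617 = -189083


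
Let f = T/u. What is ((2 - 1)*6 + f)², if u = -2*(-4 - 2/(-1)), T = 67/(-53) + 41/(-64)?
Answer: 5617052809/184090624 ≈ 30.512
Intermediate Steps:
T = -6461/3392 (T = 67*(-1/53) + 41*(-1/64) = -67/53 - 41/64 = -6461/3392 ≈ -1.9048)
u = 4 (u = -2*(-4 - 2*(-1)) = -2*(-4 + 2) = -2*(-2) = 4)
f = -6461/13568 (f = -6461/3392/4 = -6461/3392*¼ = -6461/13568 ≈ -0.47619)
((2 - 1)*6 + f)² = ((2 - 1)*6 - 6461/13568)² = (1*6 - 6461/13568)² = (6 - 6461/13568)² = (74947/13568)² = 5617052809/184090624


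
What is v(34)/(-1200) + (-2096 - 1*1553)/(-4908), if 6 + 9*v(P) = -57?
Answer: 367763/490800 ≈ 0.74931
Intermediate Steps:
v(P) = -7 (v(P) = -⅔ + (⅑)*(-57) = -⅔ - 19/3 = -7)
v(34)/(-1200) + (-2096 - 1*1553)/(-4908) = -7/(-1200) + (-2096 - 1*1553)/(-4908) = -7*(-1/1200) + (-2096 - 1553)*(-1/4908) = 7/1200 - 3649*(-1/4908) = 7/1200 + 3649/4908 = 367763/490800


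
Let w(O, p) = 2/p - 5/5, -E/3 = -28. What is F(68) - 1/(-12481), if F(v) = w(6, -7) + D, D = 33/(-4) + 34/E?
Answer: -1367549/149772 ≈ -9.1309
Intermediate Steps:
E = 84 (E = -3*(-28) = 84)
w(O, p) = -1 + 2/p (w(O, p) = 2/p - 5*1/5 = 2/p - 1 = -1 + 2/p)
D = -659/84 (D = 33/(-4) + 34/84 = 33*(-1/4) + 34*(1/84) = -33/4 + 17/42 = -659/84 ≈ -7.8452)
F(v) = -767/84 (F(v) = (2 - 1*(-7))/(-7) - 659/84 = -(2 + 7)/7 - 659/84 = -1/7*9 - 659/84 = -9/7 - 659/84 = -767/84)
F(68) - 1/(-12481) = -767/84 - 1/(-12481) = -767/84 - 1*(-1/12481) = -767/84 + 1/12481 = -1367549/149772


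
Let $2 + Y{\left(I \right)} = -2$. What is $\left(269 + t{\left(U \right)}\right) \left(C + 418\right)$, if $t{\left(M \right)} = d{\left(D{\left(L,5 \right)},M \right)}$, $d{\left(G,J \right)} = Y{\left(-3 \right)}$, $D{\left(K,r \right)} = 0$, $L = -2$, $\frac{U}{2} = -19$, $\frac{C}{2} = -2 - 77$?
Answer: $68900$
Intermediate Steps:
$Y{\left(I \right)} = -4$ ($Y{\left(I \right)} = -2 - 2 = -4$)
$C = -158$ ($C = 2 \left(-2 - 77\right) = 2 \left(-79\right) = -158$)
$U = -38$ ($U = 2 \left(-19\right) = -38$)
$d{\left(G,J \right)} = -4$
$t{\left(M \right)} = -4$
$\left(269 + t{\left(U \right)}\right) \left(C + 418\right) = \left(269 - 4\right) \left(-158 + 418\right) = 265 \cdot 260 = 68900$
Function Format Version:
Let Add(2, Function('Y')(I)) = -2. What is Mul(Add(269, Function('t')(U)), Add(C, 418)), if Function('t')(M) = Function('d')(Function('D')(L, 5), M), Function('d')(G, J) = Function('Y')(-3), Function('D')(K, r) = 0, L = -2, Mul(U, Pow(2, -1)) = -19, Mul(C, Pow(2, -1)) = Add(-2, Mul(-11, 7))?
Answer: 68900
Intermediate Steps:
Function('Y')(I) = -4 (Function('Y')(I) = Add(-2, -2) = -4)
C = -158 (C = Mul(2, Add(-2, Mul(-11, 7))) = Mul(2, Add(-2, -77)) = Mul(2, -79) = -158)
U = -38 (U = Mul(2, -19) = -38)
Function('d')(G, J) = -4
Function('t')(M) = -4
Mul(Add(269, Function('t')(U)), Add(C, 418)) = Mul(Add(269, -4), Add(-158, 418)) = Mul(265, 260) = 68900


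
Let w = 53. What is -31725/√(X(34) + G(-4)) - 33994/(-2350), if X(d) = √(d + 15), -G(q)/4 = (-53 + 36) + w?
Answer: 16997/1175 + 31725*I*√137/137 ≈ 14.466 + 2710.4*I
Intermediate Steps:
G(q) = -144 (G(q) = -4*((-53 + 36) + 53) = -4*(-17 + 53) = -4*36 = -144)
X(d) = √(15 + d)
-31725/√(X(34) + G(-4)) - 33994/(-2350) = -31725/√(√(15 + 34) - 144) - 33994/(-2350) = -31725/√(√49 - 144) - 33994*(-1/2350) = -31725/√(7 - 144) + 16997/1175 = -31725*(-I*√137/137) + 16997/1175 = -(-31725)*I*√137/137 + 16997/1175 = 31725*I*√137/137 + 16997/1175 = 16997/1175 + 31725*I*√137/137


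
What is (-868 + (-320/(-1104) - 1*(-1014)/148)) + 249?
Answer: -3124151/5106 ≈ -611.86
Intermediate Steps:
(-868 + (-320/(-1104) - 1*(-1014)/148)) + 249 = (-868 + (-320*(-1/1104) + 1014*(1/148))) + 249 = (-868 + (20/69 + 507/74)) + 249 = (-868 + 36463/5106) + 249 = -4395545/5106 + 249 = -3124151/5106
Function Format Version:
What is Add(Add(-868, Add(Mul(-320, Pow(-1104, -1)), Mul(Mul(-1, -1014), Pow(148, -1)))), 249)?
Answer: Rational(-3124151, 5106) ≈ -611.86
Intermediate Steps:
Add(Add(-868, Add(Mul(-320, Pow(-1104, -1)), Mul(Mul(-1, -1014), Pow(148, -1)))), 249) = Add(Add(-868, Add(Mul(-320, Rational(-1, 1104)), Mul(1014, Rational(1, 148)))), 249) = Add(Add(-868, Add(Rational(20, 69), Rational(507, 74))), 249) = Add(Add(-868, Rational(36463, 5106)), 249) = Add(Rational(-4395545, 5106), 249) = Rational(-3124151, 5106)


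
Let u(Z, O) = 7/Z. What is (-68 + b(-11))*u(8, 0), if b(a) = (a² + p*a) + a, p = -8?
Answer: 455/4 ≈ 113.75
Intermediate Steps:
b(a) = a² - 7*a (b(a) = (a² - 8*a) + a = a² - 7*a)
(-68 + b(-11))*u(8, 0) = (-68 - 11*(-7 - 11))*(7/8) = (-68 - 11*(-18))*(7*(⅛)) = (-68 + 198)*(7/8) = 130*(7/8) = 455/4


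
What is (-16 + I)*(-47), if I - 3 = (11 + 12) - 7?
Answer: -141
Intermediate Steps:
I = 19 (I = 3 + ((11 + 12) - 7) = 3 + (23 - 7) = 3 + 16 = 19)
(-16 + I)*(-47) = (-16 + 19)*(-47) = 3*(-47) = -141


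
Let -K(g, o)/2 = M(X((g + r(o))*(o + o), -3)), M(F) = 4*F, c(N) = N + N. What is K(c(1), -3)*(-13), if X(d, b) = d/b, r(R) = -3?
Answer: -208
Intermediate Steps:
c(N) = 2*N
K(g, o) = 16*o*(-3 + g)/3 (K(g, o) = -8*((g - 3)*(o + o))/(-3) = -8*((-3 + g)*(2*o))*(-⅓) = -8*(2*o*(-3 + g))*(-⅓) = -8*(-2*o*(-3 + g)/3) = -(-16)*o*(-3 + g)/3 = 16*o*(-3 + g)/3)
K(c(1), -3)*(-13) = ((16/3)*(-3)*(-3 + 2*1))*(-13) = ((16/3)*(-3)*(-3 + 2))*(-13) = ((16/3)*(-3)*(-1))*(-13) = 16*(-13) = -208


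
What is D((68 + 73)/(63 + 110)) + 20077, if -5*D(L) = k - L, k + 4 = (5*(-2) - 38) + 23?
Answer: 17371763/865 ≈ 20083.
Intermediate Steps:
k = -29 (k = -4 + ((5*(-2) - 38) + 23) = -4 + ((-10 - 38) + 23) = -4 + (-48 + 23) = -4 - 25 = -29)
D(L) = 29/5 + L/5 (D(L) = -(-29 - L)/5 = 29/5 + L/5)
D((68 + 73)/(63 + 110)) + 20077 = (29/5 + ((68 + 73)/(63 + 110))/5) + 20077 = (29/5 + (141/173)/5) + 20077 = (29/5 + (141*(1/173))/5) + 20077 = (29/5 + (1/5)*(141/173)) + 20077 = (29/5 + 141/865) + 20077 = 5158/865 + 20077 = 17371763/865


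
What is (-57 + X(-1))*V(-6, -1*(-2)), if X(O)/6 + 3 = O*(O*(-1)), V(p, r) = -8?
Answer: 648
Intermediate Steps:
X(O) = -18 - 6*O² (X(O) = -18 + 6*(O*(O*(-1))) = -18 + 6*(O*(-O)) = -18 + 6*(-O²) = -18 - 6*O²)
(-57 + X(-1))*V(-6, -1*(-2)) = (-57 + (-18 - 6*(-1)²))*(-8) = (-57 + (-18 - 6*1))*(-8) = (-57 + (-18 - 6))*(-8) = (-57 - 24)*(-8) = -81*(-8) = 648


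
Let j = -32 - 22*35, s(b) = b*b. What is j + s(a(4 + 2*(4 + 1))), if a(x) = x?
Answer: -606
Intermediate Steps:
s(b) = b²
j = -802 (j = -32 - 770 = -802)
j + s(a(4 + 2*(4 + 1))) = -802 + (4 + 2*(4 + 1))² = -802 + (4 + 2*5)² = -802 + (4 + 10)² = -802 + 14² = -802 + 196 = -606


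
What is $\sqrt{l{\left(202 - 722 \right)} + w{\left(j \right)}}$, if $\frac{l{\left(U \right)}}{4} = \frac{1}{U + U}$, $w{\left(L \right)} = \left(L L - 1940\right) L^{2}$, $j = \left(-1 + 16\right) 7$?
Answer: $\frac{\sqrt{1692739912435}}{130} \approx 10008.0$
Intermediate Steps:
$j = 105$ ($j = 15 \cdot 7 = 105$)
$w{\left(L \right)} = L^{2} \left(-1940 + L^{2}\right)$ ($w{\left(L \right)} = \left(L^{2} - 1940\right) L^{2} = \left(-1940 + L^{2}\right) L^{2} = L^{2} \left(-1940 + L^{2}\right)$)
$l{\left(U \right)} = \frac{2}{U}$ ($l{\left(U \right)} = \frac{4}{U + U} = \frac{4}{2 U} = 4 \frac{1}{2 U} = \frac{2}{U}$)
$\sqrt{l{\left(202 - 722 \right)} + w{\left(j \right)}} = \sqrt{\frac{2}{202 - 722} + 105^{2} \left(-1940 + 105^{2}\right)} = \sqrt{\frac{2}{-520} + 11025 \left(-1940 + 11025\right)} = \sqrt{2 \left(- \frac{1}{520}\right) + 11025 \cdot 9085} = \sqrt{- \frac{1}{260} + 100162125} = \sqrt{\frac{26042152499}{260}} = \frac{\sqrt{1692739912435}}{130}$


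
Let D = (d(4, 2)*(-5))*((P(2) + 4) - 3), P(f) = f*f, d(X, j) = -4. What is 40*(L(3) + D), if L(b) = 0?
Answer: 4000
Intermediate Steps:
P(f) = f**2
D = 100 (D = (-4*(-5))*((2**2 + 4) - 3) = 20*((4 + 4) - 3) = 20*(8 - 3) = 20*5 = 100)
40*(L(3) + D) = 40*(0 + 100) = 40*100 = 4000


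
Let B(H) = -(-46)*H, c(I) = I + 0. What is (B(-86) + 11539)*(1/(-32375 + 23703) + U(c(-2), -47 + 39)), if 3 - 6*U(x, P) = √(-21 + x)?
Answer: 32872305/8672 - 7583*I*√23/6 ≈ 3790.6 - 6061.1*I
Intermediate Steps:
c(I) = I
U(x, P) = ½ - √(-21 + x)/6
B(H) = 46*H
(B(-86) + 11539)*(1/(-32375 + 23703) + U(c(-2), -47 + 39)) = (46*(-86) + 11539)*(1/(-32375 + 23703) + (½ - √(-21 - 2)/6)) = (-3956 + 11539)*(1/(-8672) + (½ - I*√23/6)) = 7583*(-1/8672 + (½ - I*√23/6)) = 7583*(4335/8672 - I*√23/6) = 32872305/8672 - 7583*I*√23/6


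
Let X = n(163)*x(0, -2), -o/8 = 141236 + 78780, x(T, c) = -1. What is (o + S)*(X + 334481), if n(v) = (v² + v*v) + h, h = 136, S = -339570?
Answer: -590449775486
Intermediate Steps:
o = -1760128 (o = -8*(141236 + 78780) = -8*220016 = -1760128)
n(v) = 136 + 2*v² (n(v) = (v² + v*v) + 136 = (v² + v²) + 136 = 2*v² + 136 = 136 + 2*v²)
X = -53274 (X = (136 + 2*163²)*(-1) = (136 + 2*26569)*(-1) = (136 + 53138)*(-1) = 53274*(-1) = -53274)
(o + S)*(X + 334481) = (-1760128 - 339570)*(-53274 + 334481) = -2099698*281207 = -590449775486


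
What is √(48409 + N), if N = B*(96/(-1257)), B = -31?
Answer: √8499148097/419 ≈ 220.03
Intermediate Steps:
N = 992/419 (N = -2976/(-1257) = -2976*(-1)/1257 = -31*(-32/419) = 992/419 ≈ 2.3675)
√(48409 + N) = √(48409 + 992/419) = √(20284363/419) = √8499148097/419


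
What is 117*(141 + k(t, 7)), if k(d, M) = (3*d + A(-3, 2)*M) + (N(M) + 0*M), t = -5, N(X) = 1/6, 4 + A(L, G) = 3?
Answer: 27885/2 ≈ 13943.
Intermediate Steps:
A(L, G) = -1 (A(L, G) = -4 + 3 = -1)
N(X) = 1/6
k(d, M) = 1/6 - M + 3*d (k(d, M) = (3*d - M) + (1/6 + 0*M) = (-M + 3*d) + (1/6 + 0) = (-M + 3*d) + 1/6 = 1/6 - M + 3*d)
117*(141 + k(t, 7)) = 117*(141 + (1/6 - 1*7 + 3*(-5))) = 117*(141 + (1/6 - 7 - 15)) = 117*(141 - 131/6) = 117*(715/6) = 27885/2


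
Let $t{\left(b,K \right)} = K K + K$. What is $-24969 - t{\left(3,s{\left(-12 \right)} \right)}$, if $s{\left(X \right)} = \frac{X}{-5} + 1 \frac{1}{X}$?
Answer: $- \frac{89916061}{3600} \approx -24977.0$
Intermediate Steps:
$s{\left(X \right)} = \frac{1}{X} - \frac{X}{5}$ ($s{\left(X \right)} = X \left(- \frac{1}{5}\right) + \frac{1}{X} = - \frac{X}{5} + \frac{1}{X} = \frac{1}{X} - \frac{X}{5}$)
$t{\left(b,K \right)} = K + K^{2}$ ($t{\left(b,K \right)} = K^{2} + K = K + K^{2}$)
$-24969 - t{\left(3,s{\left(-12 \right)} \right)} = -24969 - \left(\frac{1}{-12} - - \frac{12}{5}\right) \left(1 + \left(\frac{1}{-12} - - \frac{12}{5}\right)\right) = -24969 - \left(- \frac{1}{12} + \frac{12}{5}\right) \left(1 + \left(- \frac{1}{12} + \frac{12}{5}\right)\right) = -24969 - \frac{139 \left(1 + \frac{139}{60}\right)}{60} = -24969 - \frac{139}{60} \cdot \frac{199}{60} = -24969 - \frac{27661}{3600} = - \frac{89916061}{3600}$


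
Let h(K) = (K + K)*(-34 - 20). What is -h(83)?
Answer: 8964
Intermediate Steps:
h(K) = -108*K (h(K) = (2*K)*(-54) = -108*K)
-h(83) = -(-108)*83 = -1*(-8964) = 8964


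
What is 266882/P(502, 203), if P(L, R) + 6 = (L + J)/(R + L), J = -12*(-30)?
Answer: -94075905/1684 ≈ -55865.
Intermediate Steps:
J = 360
P(L, R) = -6 + (360 + L)/(L + R) (P(L, R) = -6 + (L + 360)/(R + L) = -6 + (360 + L)/(L + R))
266882/P(502, 203) = 266882/(((360 - 6*203 - 5*502)/(502 + 203))) = 266882/(((360 - 1218 - 2510)/705)) = 266882/(((1/705)*(-3368))) = 266882/(-3368/705) = 266882*(-705/3368) = -94075905/1684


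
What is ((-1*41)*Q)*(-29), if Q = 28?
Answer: 33292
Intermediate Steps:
((-1*41)*Q)*(-29) = (-1*41*28)*(-29) = -41*28*(-29) = -1148*(-29) = 33292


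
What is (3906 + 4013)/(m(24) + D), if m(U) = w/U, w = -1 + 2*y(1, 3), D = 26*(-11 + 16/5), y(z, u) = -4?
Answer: -316760/8127 ≈ -38.976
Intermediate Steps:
D = -1014/5 (D = 26*(-11 + 16*(1/5)) = 26*(-11 + 16/5) = 26*(-39/5) = -1014/5 ≈ -202.80)
w = -9 (w = -1 + 2*(-4) = -1 - 8 = -9)
m(U) = -9/U
(3906 + 4013)/(m(24) + D) = (3906 + 4013)/(-9/24 - 1014/5) = 7919/(-9*1/24 - 1014/5) = 7919/(-3/8 - 1014/5) = 7919/(-8127/40) = 7919*(-40/8127) = -316760/8127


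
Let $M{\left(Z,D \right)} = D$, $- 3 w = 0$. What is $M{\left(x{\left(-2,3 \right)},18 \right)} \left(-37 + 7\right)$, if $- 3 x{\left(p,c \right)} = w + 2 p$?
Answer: $-540$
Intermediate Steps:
$w = 0$ ($w = \left(- \frac{1}{3}\right) 0 = 0$)
$x{\left(p,c \right)} = - \frac{2 p}{3}$ ($x{\left(p,c \right)} = - \frac{0 + 2 p}{3} = - \frac{2 p}{3}$)
$M{\left(x{\left(-2,3 \right)},18 \right)} \left(-37 + 7\right) = 18 \left(-37 + 7\right) = 18 \left(-30\right) = -540$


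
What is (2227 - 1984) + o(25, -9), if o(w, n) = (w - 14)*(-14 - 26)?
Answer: -197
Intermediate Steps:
o(w, n) = 560 - 40*w (o(w, n) = (-14 + w)*(-40) = 560 - 40*w)
(2227 - 1984) + o(25, -9) = (2227 - 1984) + (560 - 40*25) = 243 + (560 - 1000) = 243 - 440 = -197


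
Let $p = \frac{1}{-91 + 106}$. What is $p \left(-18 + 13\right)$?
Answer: $- \frac{1}{3} \approx -0.33333$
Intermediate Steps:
$p = \frac{1}{15} \approx 0.066667$
$p \left(-18 + 13\right) = \frac{-18 + 13}{15} = \frac{1}{15} \left(-5\right) = - \frac{1}{3}$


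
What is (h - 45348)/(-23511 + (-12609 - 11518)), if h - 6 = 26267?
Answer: 19075/47638 ≈ 0.40042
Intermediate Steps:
h = 26273 (h = 6 + 26267 = 26273)
(h - 45348)/(-23511 + (-12609 - 11518)) = (26273 - 45348)/(-23511 + (-12609 - 11518)) = -19075/(-23511 - 24127) = -19075/(-47638) = -19075*(-1/47638) = 19075/47638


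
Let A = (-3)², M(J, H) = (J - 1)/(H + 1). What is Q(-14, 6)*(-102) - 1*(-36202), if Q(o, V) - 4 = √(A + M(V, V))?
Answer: 35794 - 204*√119/7 ≈ 35476.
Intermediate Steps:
M(J, H) = (-1 + J)/(1 + H)
A = 9
Q(o, V) = 4 + √(9 + (-1 + V)/(1 + V))
Q(-14, 6)*(-102) - 1*(-36202) = (4 + √2*√((4 + 5*6)/(1 + 6)))*(-102) - 1*(-36202) = (4 + √2*√((4 + 30)/7))*(-102) + 36202 = (4 + √2*√((⅐)*34))*(-102) + 36202 = (4 + √2*√(34/7))*(-102) + 36202 = (4 + √2*(√238/7))*(-102) + 36202 = (4 + 2*√119/7)*(-102) + 36202 = (-408 - 204*√119/7) + 36202 = 35794 - 204*√119/7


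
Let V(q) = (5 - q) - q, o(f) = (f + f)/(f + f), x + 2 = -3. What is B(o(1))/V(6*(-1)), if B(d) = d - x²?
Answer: -24/17 ≈ -1.4118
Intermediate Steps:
x = -5 (x = -2 - 3 = -5)
o(f) = 1 (o(f) = (2*f)/((2*f)) = (2*f)*(1/(2*f)) = 1)
B(d) = -25 + d (B(d) = d - 1*(-5)² = d - 1*25 = d - 25 = -25 + d)
V(q) = 5 - 2*q
B(o(1))/V(6*(-1)) = (-25 + 1)/(5 - 12*(-1)) = -24/(5 - 2*(-6)) = -24/(5 + 12) = -24/17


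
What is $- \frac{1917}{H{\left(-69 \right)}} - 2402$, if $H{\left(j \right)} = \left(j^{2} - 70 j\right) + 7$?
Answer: $- \frac{23056313}{9598} \approx -2402.2$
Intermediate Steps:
$H{\left(j \right)} = 7 + j^{2} - 70 j$
$- \frac{1917}{H{\left(-69 \right)}} - 2402 = - \frac{1917}{7 + \left(-69\right)^{2} - -4830} - 2402 = - \frac{1917}{7 + 4761 + 4830} - 2402 = - \frac{1917}{9598} - 2402 = - \frac{23056313}{9598}$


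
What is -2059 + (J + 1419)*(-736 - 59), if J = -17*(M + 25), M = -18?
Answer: -1035559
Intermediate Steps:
J = -119 (J = -17*(-18 + 25) = -17*7 = -119)
-2059 + (J + 1419)*(-736 - 59) = -2059 + (-119 + 1419)*(-736 - 59) = -2059 + 1300*(-795) = -2059 - 1033500 = -1035559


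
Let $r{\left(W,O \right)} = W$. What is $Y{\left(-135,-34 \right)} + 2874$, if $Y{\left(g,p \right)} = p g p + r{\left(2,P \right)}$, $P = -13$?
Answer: $-153184$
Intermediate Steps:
$Y{\left(g,p \right)} = 2 + g p^{2}$ ($Y{\left(g,p \right)} = p g p + 2 = g p p + 2 = g p^{2} + 2 = 2 + g p^{2}$)
$Y{\left(-135,-34 \right)} + 2874 = \left(2 - 135 \left(-34\right)^{2}\right) + 2874 = \left(2 - 156060\right) + 2874 = -156058 + 2874 = -153184$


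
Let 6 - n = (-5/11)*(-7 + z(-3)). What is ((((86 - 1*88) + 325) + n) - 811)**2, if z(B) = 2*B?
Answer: 28804689/121 ≈ 2.3806e+5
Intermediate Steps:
n = 1/11 (n = 6 - (-5/11)*(-7 + 2*(-3)) = 6 - (-5*1/11)*(-7 - 6) = 6 - (-5)*(-13)/11 = 6 - 1*65/11 = 6 - 65/11 = 1/11 ≈ 0.090909)
((((86 - 1*88) + 325) + n) - 811)**2 = ((((86 - 1*88) + 325) + 1/11) - 811)**2 = ((((86 - 88) + 325) + 1/11) - 811)**2 = (((-2 + 325) + 1/11) - 811)**2 = ((323 + 1/11) - 811)**2 = (3554/11 - 811)**2 = (-5367/11)**2 = 28804689/121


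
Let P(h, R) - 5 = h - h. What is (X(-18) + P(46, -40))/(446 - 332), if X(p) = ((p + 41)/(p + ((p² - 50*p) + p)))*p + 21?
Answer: 1693/7524 ≈ 0.22501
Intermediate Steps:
X(p) = 21 + p*(41 + p)/(p² - 48*p) (X(p) = ((41 + p)/(p + (p² - 49*p)))*p + 21 = ((41 + p)/(p² - 48*p))*p + 21 = p*(41 + p)/(p² - 48*p) + 21 = 21 + p*(41 + p)/(p² - 48*p))
P(h, R) = 5 (P(h, R) = 5 + (h - h) = 5 + 0 = 5)
(X(-18) + P(46, -40))/(446 - 332) = ((-967 + 22*(-18))/(-48 - 18) + 5)/(446 - 332) = ((-967 - 396)/(-66) + 5)/114 = (-1/66*(-1363) + 5)*(1/114) = (1363/66 + 5)*(1/114) = (1693/66)*(1/114) = 1693/7524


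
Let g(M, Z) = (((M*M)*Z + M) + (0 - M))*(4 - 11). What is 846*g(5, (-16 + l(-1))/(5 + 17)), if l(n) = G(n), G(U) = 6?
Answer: 740250/11 ≈ 67296.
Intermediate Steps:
l(n) = 6
g(M, Z) = -7*Z*M² (g(M, Z) = ((M²*Z + M) - M)*(-7) = ((Z*M² + M) - M)*(-7) = ((M + Z*M²) - M)*(-7) = (Z*M²)*(-7) = -7*Z*M²)
846*g(5, (-16 + l(-1))/(5 + 17)) = 846*(-7*(-16 + 6)/(5 + 17)*5²) = 846*(-7*(-10/22)*25) = 846*(-7*(-10*1/22)*25) = 846*(-7*(-5/11)*25) = 846*(875/11) = 740250/11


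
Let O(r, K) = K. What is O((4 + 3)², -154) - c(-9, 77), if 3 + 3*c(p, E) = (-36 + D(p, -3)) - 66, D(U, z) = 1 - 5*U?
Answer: -403/3 ≈ -134.33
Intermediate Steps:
c(p, E) = -104/3 - 5*p/3 (c(p, E) = -1 + ((-36 + (1 - 5*p)) - 66)/3 = -1 + ((-35 - 5*p) - 66)/3 = -1 + (-101 - 5*p)/3 = -1 + (-101/3 - 5*p/3) = -104/3 - 5*p/3)
O((4 + 3)², -154) - c(-9, 77) = -154 - (-104/3 - 5/3*(-9)) = -154 - (-104/3 + 15) = -154 - 1*(-59/3) = -154 + 59/3 = -403/3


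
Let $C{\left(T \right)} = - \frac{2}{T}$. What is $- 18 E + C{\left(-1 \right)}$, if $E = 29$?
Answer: $-520$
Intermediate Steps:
$- 18 E + C{\left(-1 \right)} = \left(-18\right) 29 - \frac{2}{-1} = -522 - -2 = -522 + 2 = -520$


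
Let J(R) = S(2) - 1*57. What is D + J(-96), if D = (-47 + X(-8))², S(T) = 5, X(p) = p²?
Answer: 237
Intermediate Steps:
J(R) = -52 (J(R) = 5 - 1*57 = 5 - 57 = -52)
D = 289 (D = (-47 + (-8)²)² = (-47 + 64)² = 17² = 289)
D + J(-96) = 289 - 52 = 237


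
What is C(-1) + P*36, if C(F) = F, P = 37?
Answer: 1331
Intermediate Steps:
C(-1) + P*36 = -1 + 37*36 = -1 + 1332 = 1331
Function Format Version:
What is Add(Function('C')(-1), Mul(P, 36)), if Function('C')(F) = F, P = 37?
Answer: 1331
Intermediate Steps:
Add(Function('C')(-1), Mul(P, 36)) = Add(-1, Mul(37, 36)) = Add(-1, 1332) = 1331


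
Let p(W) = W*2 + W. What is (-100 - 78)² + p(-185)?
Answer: 31129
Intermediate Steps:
p(W) = 3*W (p(W) = 2*W + W = 3*W)
(-100 - 78)² + p(-185) = (-100 - 78)² + 3*(-185) = (-178)² - 555 = 31684 - 555 = 31129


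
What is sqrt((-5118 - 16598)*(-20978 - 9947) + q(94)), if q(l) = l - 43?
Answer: sqrt(671567351) ≈ 25915.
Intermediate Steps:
q(l) = -43 + l
sqrt((-5118 - 16598)*(-20978 - 9947) + q(94)) = sqrt((-5118 - 16598)*(-20978 - 9947) + (-43 + 94)) = sqrt(-21716*(-30925) + 51) = sqrt(671567300 + 51) = sqrt(671567351)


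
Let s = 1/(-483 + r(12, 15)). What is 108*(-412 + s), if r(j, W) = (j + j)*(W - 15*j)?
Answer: -65898612/1481 ≈ -44496.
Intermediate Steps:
r(j, W) = 2*j*(W - 15*j) (r(j, W) = (2*j)*(W - 15*j) = 2*j*(W - 15*j))
s = -1/4443 (s = 1/(-483 + 2*12*(15 - 15*12)) = 1/(-483 + 2*12*(15 - 180)) = 1/(-483 + 2*12*(-165)) = 1/(-483 - 3960) = 1/(-4443) = -1/4443 ≈ -0.00022507)
108*(-412 + s) = 108*(-412 - 1/4443) = 108*(-1830517/4443) = -65898612/1481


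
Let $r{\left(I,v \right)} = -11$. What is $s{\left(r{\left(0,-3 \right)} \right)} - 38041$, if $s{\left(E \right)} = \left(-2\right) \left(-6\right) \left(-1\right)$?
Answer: $-38053$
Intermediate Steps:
$s{\left(E \right)} = -12$ ($s{\left(E \right)} = 12 \left(-1\right) = -12$)
$s{\left(r{\left(0,-3 \right)} \right)} - 38041 = -12 - 38041 = -38053$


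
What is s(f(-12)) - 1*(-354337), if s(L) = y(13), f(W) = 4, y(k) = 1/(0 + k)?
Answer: 4606382/13 ≈ 3.5434e+5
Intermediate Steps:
y(k) = 1/k
s(L) = 1/13
s(f(-12)) - 1*(-354337) = 1/13 - 1*(-354337) = 1/13 + 354337 = 4606382/13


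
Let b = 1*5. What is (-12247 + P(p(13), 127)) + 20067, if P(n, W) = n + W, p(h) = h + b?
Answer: 7965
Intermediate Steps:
b = 5
p(h) = 5 + h (p(h) = h + 5 = 5 + h)
P(n, W) = W + n
(-12247 + P(p(13), 127)) + 20067 = (-12247 + (127 + (5 + 13))) + 20067 = (-12247 + (127 + 18)) + 20067 = (-12247 + 145) + 20067 = -12102 + 20067 = 7965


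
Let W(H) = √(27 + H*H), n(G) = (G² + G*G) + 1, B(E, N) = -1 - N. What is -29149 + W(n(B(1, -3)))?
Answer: -29149 + 6*√3 ≈ -29139.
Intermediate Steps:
n(G) = 1 + 2*G² (n(G) = (G² + G²) + 1 = 2*G² + 1 = 1 + 2*G²)
W(H) = √(27 + H²)
-29149 + W(n(B(1, -3))) = -29149 + √(27 + (1 + 2*(-1 - 1*(-3))²)²) = -29149 + √(27 + (1 + 2*(-1 + 3)²)²) = -29149 + √(27 + (1 + 2*2²)²) = -29149 + √(27 + (1 + 2*4)²) = -29149 + √(27 + (1 + 8)²) = -29149 + √(27 + 9²) = -29149 + √(27 + 81) = -29149 + √108 = -29149 + 6*√3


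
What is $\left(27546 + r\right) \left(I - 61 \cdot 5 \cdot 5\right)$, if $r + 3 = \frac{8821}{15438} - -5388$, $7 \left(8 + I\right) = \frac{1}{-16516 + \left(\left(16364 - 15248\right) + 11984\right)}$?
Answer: $- \frac{601173551648713}{11908176} \approx -5.0484 \cdot 10^{7}$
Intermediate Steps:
$I = - \frac{191297}{23912}$ ($I = -8 + \frac{1}{7 \left(-16516 + \left(\left(16364 - 15248\right) + 11984\right)\right)} = -8 + \frac{1}{7 \left(-16516 + \left(1116 + 11984\right)\right)} = -8 + \frac{1}{7 \left(-16516 + 13100\right)} = -8 + \frac{1}{7 \left(-3416\right)} = -8 + \frac{1}{7} \left(- \frac{1}{3416}\right) = -8 - \frac{1}{23912} = - \frac{191297}{23912} \approx -8.0$)
$r = \frac{83142451}{15438}$ ($r = -3 + \left(\frac{8821}{15438} - -5388\right) = -3 + \left(8821 \cdot \frac{1}{15438} + 5388\right) = -3 + \left(\frac{8821}{15438} + 5388\right) = -3 + \frac{83188765}{15438} = \frac{83142451}{15438} \approx 5385.6$)
$\left(27546 + r\right) \left(I - 61 \cdot 5 \cdot 5\right) = \left(27546 + \frac{83142451}{15438}\right) \left(- \frac{191297}{23912} - 61 \cdot 5 \cdot 5\right) = \frac{508397599 \left(- \frac{191297}{23912} - 1525\right)}{15438} = \frac{508397599}{15438} \left(- \frac{36657097}{23912}\right) = - \frac{601173551648713}{11908176}$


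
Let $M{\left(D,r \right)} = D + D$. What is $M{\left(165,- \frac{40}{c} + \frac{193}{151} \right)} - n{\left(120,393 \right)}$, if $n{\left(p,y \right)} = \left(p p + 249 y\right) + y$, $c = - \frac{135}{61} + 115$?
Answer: $-112320$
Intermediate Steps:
$c = \frac{6880}{61}$ ($c = \left(-135\right) \frac{1}{61} + 115 = - \frac{135}{61} + 115 = \frac{6880}{61} \approx 112.79$)
$M{\left(D,r \right)} = 2 D$
$n{\left(p,y \right)} = p^{2} + 250 y$ ($n{\left(p,y \right)} = \left(p^{2} + 249 y\right) + y = p^{2} + 250 y$)
$M{\left(165,- \frac{40}{c} + \frac{193}{151} \right)} - n{\left(120,393 \right)} = 2 \cdot 165 - \left(120^{2} + 250 \cdot 393\right) = 330 - \left(14400 + 98250\right) = 330 - 112650 = -112320$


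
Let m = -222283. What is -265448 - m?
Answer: -43165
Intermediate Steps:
-265448 - m = -265448 - 1*(-222283) = -265448 + 222283 = -43165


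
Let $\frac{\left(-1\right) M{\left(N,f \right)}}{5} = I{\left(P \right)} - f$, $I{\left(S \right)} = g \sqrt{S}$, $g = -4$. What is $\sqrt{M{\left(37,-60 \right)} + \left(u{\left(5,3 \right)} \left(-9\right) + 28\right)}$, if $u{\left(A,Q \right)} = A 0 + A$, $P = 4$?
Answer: $i \sqrt{277} \approx 16.643 i$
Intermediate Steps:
$I{\left(S \right)} = - 4 \sqrt{S}$
$u{\left(A,Q \right)} = A$ ($u{\left(A,Q \right)} = 0 + A = A$)
$M{\left(N,f \right)} = 40 + 5 f$ ($M{\left(N,f \right)} = - 5 \left(- 4 \sqrt{4} - f\right) = - 5 \left(\left(-4\right) 2 - f\right) = - 5 \left(-8 - f\right) = 40 + 5 f$)
$\sqrt{M{\left(37,-60 \right)} + \left(u{\left(5,3 \right)} \left(-9\right) + 28\right)} = \sqrt{\left(40 + 5 \left(-60\right)\right) + \left(5 \left(-9\right) + 28\right)} = \sqrt{\left(40 - 300\right) + \left(-45 + 28\right)} = \sqrt{-260 - 17} = \sqrt{-277} = i \sqrt{277}$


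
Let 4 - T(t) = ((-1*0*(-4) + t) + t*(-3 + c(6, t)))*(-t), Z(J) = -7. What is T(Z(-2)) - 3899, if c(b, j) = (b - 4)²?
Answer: -3797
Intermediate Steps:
c(b, j) = (-4 + b)²
T(t) = 4 + 2*t² (T(t) = 4 - ((-1*0*(-4) + t) + t*(-3 + (-4 + 6)²))*(-t) = 4 - ((0*(-4) + t) + t*(-3 + 2²))*(-t) = 4 - ((0 + t) + t*(-3 + 4))*(-t) = 4 - (t + t*1)*(-t) = 4 - (t + t)*(-t) = 4 - 2*t*(-t) = 4 - (-2)*t² = 4 + 2*t²)
T(Z(-2)) - 3899 = (4 + 2*(-7)²) - 3899 = (4 + 2*49) - 3899 = (4 + 98) - 3899 = 102 - 3899 = -3797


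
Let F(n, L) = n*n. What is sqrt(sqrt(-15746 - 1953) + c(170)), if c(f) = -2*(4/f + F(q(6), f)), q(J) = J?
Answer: sqrt(-520540 + 7225*I*sqrt(17699))/85 ≈ 6.2947 + 10.567*I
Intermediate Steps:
F(n, L) = n**2
c(f) = -72 - 8/f (c(f) = -2*(4/f + 6**2) = -2*(4/f + 36) = -2*(36 + 4/f) = -72 - 8/f)
sqrt(sqrt(-15746 - 1953) + c(170)) = sqrt(sqrt(-15746 - 1953) + (-72 - 8/170)) = sqrt(sqrt(-17699) + (-72 - 8*1/170)) = sqrt(I*sqrt(17699) + (-72 - 4/85)) = sqrt(I*sqrt(17699) - 6124/85) = sqrt(-6124/85 + I*sqrt(17699))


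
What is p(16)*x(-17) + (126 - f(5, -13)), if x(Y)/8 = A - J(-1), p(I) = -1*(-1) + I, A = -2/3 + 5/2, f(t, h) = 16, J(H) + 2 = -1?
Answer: 2302/3 ≈ 767.33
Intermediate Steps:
J(H) = -3 (J(H) = -2 - 1 = -3)
A = 11/6 (A = -2*1/3 + 5*(1/2) = -2/3 + 5/2 = 11/6 ≈ 1.8333)
p(I) = 1 + I
x(Y) = 116/3 (x(Y) = 8*(11/6 - 1*(-3)) = 8*(11/6 + 3) = 8*(29/6) = 116/3)
p(16)*x(-17) + (126 - f(5, -13)) = (1 + 16)*(116/3) + (126 - 1*16) = 17*(116/3) + (126 - 16) = 1972/3 + 110 = 2302/3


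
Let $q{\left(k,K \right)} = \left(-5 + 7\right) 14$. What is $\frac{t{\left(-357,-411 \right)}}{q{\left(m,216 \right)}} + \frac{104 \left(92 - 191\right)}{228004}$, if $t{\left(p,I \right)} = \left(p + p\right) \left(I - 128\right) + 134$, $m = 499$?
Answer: $\frac{783720461}{57001} \approx 13749.0$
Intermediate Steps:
$t{\left(p,I \right)} = 134 + 2 p \left(-128 + I\right)$ ($t{\left(p,I \right)} = 2 p \left(-128 + I\right) + 134 = 134 + 2 p \left(-128 + I\right)$)
$q{\left(k,K \right)} = 28$ ($q{\left(k,K \right)} = 2 \cdot 14 = 28$)
$\frac{t{\left(-357,-411 \right)}}{q{\left(m,216 \right)}} + \frac{104 \left(92 - 191\right)}{228004} = \frac{134 - -91392 + 2 \left(-411\right) \left(-357\right)}{28} + \frac{104 \left(92 - 191\right)}{228004} = \left(134 + 91392 + 293454\right) \frac{1}{28} + 104 \left(-99\right) \frac{1}{228004} = 384980 \cdot \frac{1}{28} - \frac{2574}{57001} = \frac{96245}{7} - \frac{2574}{57001} = \frac{783720461}{57001}$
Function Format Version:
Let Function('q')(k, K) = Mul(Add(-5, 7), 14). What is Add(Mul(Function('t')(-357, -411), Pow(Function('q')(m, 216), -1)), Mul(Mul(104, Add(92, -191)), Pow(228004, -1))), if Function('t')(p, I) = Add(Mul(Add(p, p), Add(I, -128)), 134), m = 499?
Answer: Rational(783720461, 57001) ≈ 13749.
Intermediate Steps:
Function('t')(p, I) = Add(134, Mul(2, p, Add(-128, I))) (Function('t')(p, I) = Add(Mul(Mul(2, p), Add(-128, I)), 134) = Add(Mul(2, p, Add(-128, I)), 134) = Add(134, Mul(2, p, Add(-128, I))))
Function('q')(k, K) = 28 (Function('q')(k, K) = Mul(2, 14) = 28)
Add(Mul(Function('t')(-357, -411), Pow(Function('q')(m, 216), -1)), Mul(Mul(104, Add(92, -191)), Pow(228004, -1))) = Add(Mul(Add(134, Mul(-256, -357), Mul(2, -411, -357)), Pow(28, -1)), Mul(Mul(104, Add(92, -191)), Pow(228004, -1))) = Add(Mul(Add(134, 91392, 293454), Rational(1, 28)), Mul(Mul(104, -99), Rational(1, 228004))) = Add(Mul(384980, Rational(1, 28)), Mul(-10296, Rational(1, 228004))) = Add(Rational(96245, 7), Rational(-2574, 57001)) = Rational(783720461, 57001)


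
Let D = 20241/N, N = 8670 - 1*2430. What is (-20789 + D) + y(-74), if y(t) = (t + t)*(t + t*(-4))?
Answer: -8582681/160 ≈ -53642.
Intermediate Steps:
y(t) = -6*t**2 (y(t) = (2*t)*(t - 4*t) = (2*t)*(-3*t) = -6*t**2)
N = 6240 (N = 8670 - 2430 = 6240)
D = 519/160 (D = 20241/6240 = 20241*(1/6240) = 519/160 ≈ 3.2438)
(-20789 + D) + y(-74) = (-20789 + 519/160) - 6*(-74)**2 = -3325721/160 - 6*5476 = -3325721/160 - 32856 = -8582681/160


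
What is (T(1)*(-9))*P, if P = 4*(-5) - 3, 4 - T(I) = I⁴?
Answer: 621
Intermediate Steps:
T(I) = 4 - I⁴
P = -23 (P = -20 - 3 = -23)
(T(1)*(-9))*P = ((4 - 1*1⁴)*(-9))*(-23) = ((4 - 1*1)*(-9))*(-23) = ((4 - 1)*(-9))*(-23) = (3*(-9))*(-23) = -27*(-23) = 621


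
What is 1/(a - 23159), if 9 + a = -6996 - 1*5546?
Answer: -1/35710 ≈ -2.8003e-5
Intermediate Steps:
a = -12551 (a = -9 + (-6996 - 1*5546) = -9 + (-6996 - 5546) = -9 - 12542 = -12551)
1/(a - 23159) = 1/(-12551 - 23159) = 1/(-35710) = -1/35710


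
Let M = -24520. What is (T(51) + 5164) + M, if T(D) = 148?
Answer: -19208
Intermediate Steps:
(T(51) + 5164) + M = (148 + 5164) - 24520 = 5312 - 24520 = -19208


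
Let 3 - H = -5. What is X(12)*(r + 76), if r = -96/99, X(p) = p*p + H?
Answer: 376352/33 ≈ 11405.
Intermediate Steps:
H = 8 (H = 3 - 1*(-5) = 3 + 5 = 8)
X(p) = 8 + p**2 (X(p) = p*p + 8 = p**2 + 8 = 8 + p**2)
r = -32/33 (r = -96*1/99 = -32/33 ≈ -0.96970)
X(12)*(r + 76) = (8 + 12**2)*(-32/33 + 76) = (8 + 144)*(2476/33) = 152*(2476/33) = 376352/33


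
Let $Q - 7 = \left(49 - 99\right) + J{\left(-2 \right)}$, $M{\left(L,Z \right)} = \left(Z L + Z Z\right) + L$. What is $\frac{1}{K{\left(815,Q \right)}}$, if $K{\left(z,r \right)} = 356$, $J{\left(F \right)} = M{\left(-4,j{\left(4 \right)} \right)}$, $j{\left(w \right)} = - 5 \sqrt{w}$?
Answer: $\frac{1}{356} \approx 0.002809$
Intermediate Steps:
$M{\left(L,Z \right)} = L + Z^{2} + L Z$ ($M{\left(L,Z \right)} = \left(L Z + Z^{2}\right) + L = \left(Z^{2} + L Z\right) + L = L + Z^{2} + L Z$)
$J{\left(F \right)} = 136$ ($J{\left(F \right)} = -4 + \left(- 5 \sqrt{4}\right)^{2} - 4 \left(- 5 \sqrt{4}\right) = -4 + \left(\left(-5\right) 2\right)^{2} - 4 \left(\left(-5\right) 2\right) = -4 + \left(-10\right)^{2} - -40 = -4 + 100 + 40 = 136$)
$Q = 93$ ($Q = 7 + \left(\left(49 - 99\right) + 136\right) = 7 + \left(-50 + 136\right) = 7 + 86 = 93$)
$\frac{1}{K{\left(815,Q \right)}} = \frac{1}{356}$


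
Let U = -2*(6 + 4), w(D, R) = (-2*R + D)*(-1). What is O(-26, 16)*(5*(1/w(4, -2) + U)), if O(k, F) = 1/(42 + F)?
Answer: -805/464 ≈ -1.7349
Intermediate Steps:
w(D, R) = -D + 2*R (w(D, R) = (D - 2*R)*(-1) = -D + 2*R)
U = -20 (U = -2*10 = -20)
O(-26, 16)*(5*(1/w(4, -2) + U)) = (5*(1/(-1*4 + 2*(-2)) - 20))/(42 + 16) = (5*(1/(-4 - 4) - 20))/58 = (5*(1/(-8) - 20))/58 = (5*(-1/8 - 20))/58 = (5*(-161/8))/58 = (1/58)*(-805/8) = -805/464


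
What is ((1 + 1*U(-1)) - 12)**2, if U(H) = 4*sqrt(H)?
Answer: 105 - 88*I ≈ 105.0 - 88.0*I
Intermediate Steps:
((1 + 1*U(-1)) - 12)**2 = ((1 + 1*(4*sqrt(-1))) - 12)**2 = ((1 + 1*(4*I)) - 12)**2 = ((1 + 4*I) - 12)**2 = (-11 + 4*I)**2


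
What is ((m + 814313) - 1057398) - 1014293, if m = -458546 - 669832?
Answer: -2385756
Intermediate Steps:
m = -1128378
((m + 814313) - 1057398) - 1014293 = ((-1128378 + 814313) - 1057398) - 1014293 = (-314065 - 1057398) - 1014293 = -1371463 - 1014293 = -2385756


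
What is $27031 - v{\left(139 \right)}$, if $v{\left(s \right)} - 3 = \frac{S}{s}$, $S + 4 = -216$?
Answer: $\frac{3757112}{139} \approx 27030.0$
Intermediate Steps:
$S = -220$ ($S = -4 - 216 = -220$)
$v{\left(s \right)} = 3 - \frac{220}{s}$
$27031 - v{\left(139 \right)} = 27031 - \left(3 - \frac{220}{139}\right) = 27031 - \frac{197}{139} = \frac{3757112}{139}$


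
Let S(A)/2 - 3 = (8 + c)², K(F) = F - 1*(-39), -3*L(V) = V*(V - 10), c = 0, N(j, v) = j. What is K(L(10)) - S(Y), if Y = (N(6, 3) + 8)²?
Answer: -95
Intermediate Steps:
L(V) = -V*(-10 + V)/3 (L(V) = -V*(V - 10)/3 = -V*(-10 + V)/3)
K(F) = 39 + F (K(F) = F + 39 = 39 + F)
Y = 196 (Y = (6 + 8)² = 14² = 196)
S(A) = 134 (S(A) = 6 + 2*(8 + 0)² = 6 + 2*8² = 6 + 2*64 = 6 + 128 = 134)
K(L(10)) - S(Y) = (39 + (⅓)*10*(10 - 1*10)) - 1*134 = (39 + (⅓)*10*(10 - 10)) - 134 = (39 + (⅓)*10*0) - 134 = (39 + 0) - 134 = 39 - 134 = -95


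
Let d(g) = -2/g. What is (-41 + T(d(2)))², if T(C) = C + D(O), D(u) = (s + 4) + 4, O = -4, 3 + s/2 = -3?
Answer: 2116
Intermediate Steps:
s = -12 (s = -6 + 2*(-3) = -6 - 6 = -12)
D(u) = -4 (D(u) = (-12 + 4) + 4 = -8 + 4 = -4)
T(C) = -4 + C (T(C) = C - 4 = -4 + C)
(-41 + T(d(2)))² = (-41 + (-4 - 2/2))² = (-41 + (-4 - 2*½))² = (-41 + (-4 - 1))² = (-41 - 5)² = (-46)² = 2116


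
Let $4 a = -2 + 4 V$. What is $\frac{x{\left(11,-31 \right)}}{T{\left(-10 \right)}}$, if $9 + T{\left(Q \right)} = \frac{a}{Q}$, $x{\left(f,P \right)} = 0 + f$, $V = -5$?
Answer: $- \frac{220}{169} \approx -1.3018$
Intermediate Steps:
$a = - \frac{11}{2}$ ($a = \frac{-2 + 4 \left(-5\right)}{4} = \frac{-2 - 20}{4} = \frac{1}{4} \left(-22\right) = - \frac{11}{2} \approx -5.5$)
$x{\left(f,P \right)} = f$
$T{\left(Q \right)} = -9 - \frac{11}{2 Q}$
$\frac{x{\left(11,-31 \right)}}{T{\left(-10 \right)}} = \frac{11}{-9 - \frac{11}{2 \left(-10\right)}} = \frac{11}{-9 - - \frac{11}{20}} = \frac{11}{-9 + \frac{11}{20}} = \frac{11}{- \frac{169}{20}} = 11 \left(- \frac{20}{169}\right) = - \frac{220}{169}$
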